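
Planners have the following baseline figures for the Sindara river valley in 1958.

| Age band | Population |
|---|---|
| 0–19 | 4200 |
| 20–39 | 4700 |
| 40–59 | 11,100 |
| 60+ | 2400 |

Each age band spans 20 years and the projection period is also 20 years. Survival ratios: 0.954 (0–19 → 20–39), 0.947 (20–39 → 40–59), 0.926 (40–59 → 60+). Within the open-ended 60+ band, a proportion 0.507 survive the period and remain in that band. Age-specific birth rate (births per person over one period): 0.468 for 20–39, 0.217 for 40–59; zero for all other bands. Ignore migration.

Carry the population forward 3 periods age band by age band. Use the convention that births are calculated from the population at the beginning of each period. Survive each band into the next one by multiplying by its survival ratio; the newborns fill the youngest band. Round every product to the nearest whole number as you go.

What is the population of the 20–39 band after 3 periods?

2710

Let band 1 be 0–19 through band 4 = 60+.
Period 1.
Births: 4700 × 0.468 = 2200, 11100 × 0.217 = 2409 ⇒ total 4609
Band 2: 4200 × 0.954 = 4007
Band 3: 4700 × 0.947 = 4451
Band 4: 11100 × 0.926 + 2400 × 0.507 = 10279 + 1217 = 11496
Giving 4609 / 4007 / 4451 / 11496.
Period 2.
Births: 4007 × 0.468 = 1875, 4451 × 0.217 = 966 ⇒ total 2841
Band 2: 4609 × 0.954 = 4397
Band 3: 4007 × 0.947 = 3795
Band 4: 4451 × 0.926 + 11496 × 0.507 = 4122 + 5828 = 9950
Giving 2841 / 4397 / 3795 / 9950.
Period 3.
Births: 4397 × 0.468 = 2058, 3795 × 0.217 = 824 ⇒ total 2882
Band 2: 2841 × 0.954 = 2710
Band 3: 4397 × 0.947 = 4164
Band 4: 3795 × 0.926 + 9950 × 0.507 = 3514 + 5045 = 8559
Giving 2882 / 2710 / 4164 / 8559.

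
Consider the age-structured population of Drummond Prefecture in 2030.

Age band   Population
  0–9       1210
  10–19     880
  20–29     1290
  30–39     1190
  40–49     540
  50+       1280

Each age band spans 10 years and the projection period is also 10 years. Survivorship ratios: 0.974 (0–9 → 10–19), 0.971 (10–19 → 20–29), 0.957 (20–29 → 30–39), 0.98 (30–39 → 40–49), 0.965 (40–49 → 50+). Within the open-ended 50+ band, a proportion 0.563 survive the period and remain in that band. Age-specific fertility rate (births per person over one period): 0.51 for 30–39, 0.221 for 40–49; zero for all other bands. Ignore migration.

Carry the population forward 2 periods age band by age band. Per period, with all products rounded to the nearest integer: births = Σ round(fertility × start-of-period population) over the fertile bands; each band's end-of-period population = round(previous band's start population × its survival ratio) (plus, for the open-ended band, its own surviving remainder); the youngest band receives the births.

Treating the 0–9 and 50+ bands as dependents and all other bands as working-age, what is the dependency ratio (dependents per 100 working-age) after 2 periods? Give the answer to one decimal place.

69.9

Period 1.
Births: 1190 × 0.51 = 607, 540 × 0.221 = 119 → 726
10–19: 1210 × 0.974 = 1179
20–29: 880 × 0.971 = 854
30–39: 1290 × 0.957 = 1235
40–49: 1190 × 0.98 = 1166
50+: 540 × 0.965 + 1280 × 0.563 = 521 + 721 = 1242
End of period: [726, 1179, 854, 1235, 1166, 1242]
Period 2.
Births: 1235 × 0.51 = 630, 1166 × 0.221 = 258 → 888
10–19: 726 × 0.974 = 707
20–29: 1179 × 0.971 = 1145
30–39: 854 × 0.957 = 817
40–49: 1235 × 0.98 = 1210
50+: 1166 × 0.965 + 1242 × 0.563 = 1125 + 699 = 1824
End of period: [888, 707, 1145, 817, 1210, 1824]
Dependents (band 0–9 + band 50+) = 888 + 1824 = 2712; working-age = 3879; ratio = 2712/3879 × 100 = 69.9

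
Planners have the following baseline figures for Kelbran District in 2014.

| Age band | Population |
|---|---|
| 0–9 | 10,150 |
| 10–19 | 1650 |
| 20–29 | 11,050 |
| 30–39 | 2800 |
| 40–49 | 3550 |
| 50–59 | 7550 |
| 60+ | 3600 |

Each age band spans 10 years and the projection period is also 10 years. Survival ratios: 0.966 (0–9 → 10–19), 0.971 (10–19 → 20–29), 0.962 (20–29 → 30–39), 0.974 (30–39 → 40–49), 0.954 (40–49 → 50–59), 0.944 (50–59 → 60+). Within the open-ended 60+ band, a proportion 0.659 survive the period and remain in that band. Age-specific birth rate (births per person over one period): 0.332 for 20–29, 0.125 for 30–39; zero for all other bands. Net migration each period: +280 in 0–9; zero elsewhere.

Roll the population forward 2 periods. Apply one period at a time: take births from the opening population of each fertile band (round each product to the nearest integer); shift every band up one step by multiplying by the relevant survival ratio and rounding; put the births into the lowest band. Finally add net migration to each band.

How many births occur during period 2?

1861

Let group 1 be 0–9 through group 7 = 60+.
After projecting period 1:
Births: 11050 × 0.332 = 3669  |  2800 × 0.125 = 350 ⇒ total 4019
Group 2: 10150 × 0.966 = 9805
Group 3: 1650 × 0.971 = 1602
Group 4: 11050 × 0.962 = 10630
Group 5: 2800 × 0.974 = 2727
Group 6: 3550 × 0.954 = 3387
Group 7: 7550 × 0.944 + 3600 × 0.659 = 7127 + 2372 = 9499
Net migration: Group 1 + 280 → 4299
End of period: [4299, 9805, 1602, 10630, 2727, 3387, 9499]
After projecting period 2:
Births: 1602 × 0.332 = 532  |  10630 × 0.125 = 1329 ⇒ total 1861
Group 2: 4299 × 0.966 = 4153
Group 3: 9805 × 0.971 = 9521
Group 4: 1602 × 0.962 = 1541
Group 5: 10630 × 0.974 = 10354
Group 6: 2727 × 0.954 = 2602
Group 7: 3387 × 0.944 + 9499 × 0.659 = 3197 + 6260 = 9457
Net migration: Group 1 + 280 → 2141
End of period: [2141, 4153, 9521, 1541, 10354, 2602, 9457]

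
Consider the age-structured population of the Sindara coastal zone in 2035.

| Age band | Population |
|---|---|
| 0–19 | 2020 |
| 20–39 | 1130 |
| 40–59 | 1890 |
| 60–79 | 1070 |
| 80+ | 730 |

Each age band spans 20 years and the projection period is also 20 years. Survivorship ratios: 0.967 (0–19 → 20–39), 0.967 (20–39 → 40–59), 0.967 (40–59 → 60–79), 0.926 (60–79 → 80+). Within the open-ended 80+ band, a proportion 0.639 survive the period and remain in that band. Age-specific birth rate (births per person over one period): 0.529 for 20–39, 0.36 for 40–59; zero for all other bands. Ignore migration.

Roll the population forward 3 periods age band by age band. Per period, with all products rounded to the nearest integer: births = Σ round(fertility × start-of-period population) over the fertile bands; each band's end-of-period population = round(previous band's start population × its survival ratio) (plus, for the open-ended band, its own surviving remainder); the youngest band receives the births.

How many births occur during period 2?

1426

— Period 1 —
Births: 1130 × 0.529 = 598, 1890 × 0.36 = 680 — total 1278
20–39: 2020 × 0.967 = 1953
40–59: 1130 × 0.967 = 1093
60–79: 1890 × 0.967 = 1828
80+: 1070 × 0.926 + 730 × 0.639 = 991 + 466 = 1457
Giving 1278 / 1953 / 1093 / 1828 / 1457.
— Period 2 —
Births: 1953 × 0.529 = 1033, 1093 × 0.36 = 393 — total 1426
20–39: 1278 × 0.967 = 1236
40–59: 1953 × 0.967 = 1889
60–79: 1093 × 0.967 = 1057
80+: 1828 × 0.926 + 1457 × 0.639 = 1693 + 931 = 2624
Giving 1426 / 1236 / 1889 / 1057 / 2624.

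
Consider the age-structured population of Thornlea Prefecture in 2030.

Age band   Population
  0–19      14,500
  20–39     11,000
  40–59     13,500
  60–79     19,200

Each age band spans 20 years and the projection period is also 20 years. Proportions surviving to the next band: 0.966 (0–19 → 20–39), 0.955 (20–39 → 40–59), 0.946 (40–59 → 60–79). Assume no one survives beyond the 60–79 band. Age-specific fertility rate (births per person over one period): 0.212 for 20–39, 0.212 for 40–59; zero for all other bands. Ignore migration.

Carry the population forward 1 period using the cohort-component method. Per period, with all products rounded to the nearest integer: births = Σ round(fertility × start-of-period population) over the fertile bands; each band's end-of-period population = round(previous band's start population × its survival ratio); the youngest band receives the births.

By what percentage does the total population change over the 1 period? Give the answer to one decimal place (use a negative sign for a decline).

(Groups numbered youngest = 1 to oldest = 4.)
— Period 1 —
Births: 11000 × 0.212 = 2332, 13500 × 0.212 = 2862 — total 5194
Group 2: 14500 × 0.966 = 14007
Group 3: 11000 × 0.955 = 10505
Group 4: 13500 × 0.946 = 12771
Population now: 0–19=5194, 20–39=14007, 40–59=10505, 60–79=12771
Total: 58200 → 42477; change = -15723; percentage change = -27.0%

-27.0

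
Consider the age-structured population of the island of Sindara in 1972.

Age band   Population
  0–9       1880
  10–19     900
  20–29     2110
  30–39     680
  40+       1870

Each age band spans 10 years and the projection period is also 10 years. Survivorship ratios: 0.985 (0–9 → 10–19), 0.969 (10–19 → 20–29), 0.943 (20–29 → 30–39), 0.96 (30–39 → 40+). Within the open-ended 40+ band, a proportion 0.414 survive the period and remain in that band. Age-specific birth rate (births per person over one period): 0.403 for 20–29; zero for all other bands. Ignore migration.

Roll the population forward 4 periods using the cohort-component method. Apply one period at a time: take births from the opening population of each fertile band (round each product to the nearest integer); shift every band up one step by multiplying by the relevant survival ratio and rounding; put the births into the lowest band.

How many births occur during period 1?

[period 1]
Births: 2110 * 0.403 = 850
10–19: 1880 * 0.985 = 1852
20–29: 900 * 0.969 = 872
30–39: 2110 * 0.943 = 1990
40+: 680 * 0.96 + 1870 * 0.414 = 653 + 774 = 1427
→ [850, 1852, 872, 1990, 1427]

850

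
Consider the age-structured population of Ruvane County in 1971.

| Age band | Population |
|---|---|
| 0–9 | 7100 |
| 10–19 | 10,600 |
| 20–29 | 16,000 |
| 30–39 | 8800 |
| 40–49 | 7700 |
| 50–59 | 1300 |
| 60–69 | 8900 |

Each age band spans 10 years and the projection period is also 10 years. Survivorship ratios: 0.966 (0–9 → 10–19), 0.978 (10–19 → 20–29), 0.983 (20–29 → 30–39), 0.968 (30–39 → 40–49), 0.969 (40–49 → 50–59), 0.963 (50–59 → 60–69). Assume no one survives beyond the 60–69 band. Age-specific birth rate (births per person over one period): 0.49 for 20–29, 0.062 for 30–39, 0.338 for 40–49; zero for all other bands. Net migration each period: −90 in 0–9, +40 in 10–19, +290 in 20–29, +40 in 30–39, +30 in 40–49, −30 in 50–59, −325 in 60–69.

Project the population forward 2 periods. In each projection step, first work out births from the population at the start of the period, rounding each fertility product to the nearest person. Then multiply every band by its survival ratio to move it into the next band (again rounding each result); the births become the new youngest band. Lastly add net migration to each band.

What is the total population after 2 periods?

— Period 1 —
Births: 16000 × 0.49 = 7840, 8800 × 0.062 = 546, 7700 × 0.338 = 2603 → total 10989
10–19: 7100 × 0.966 = 6859
20–29: 10600 × 0.978 = 10367
30–39: 16000 × 0.983 = 15728
40–49: 8800 × 0.968 = 8518
50–59: 7700 × 0.969 = 7461
60–69: 1300 × 0.963 = 1252
Net migration: 0–9 − 90 → 10899; 10–19 + 40 → 6899; 20–29 + 290 → 10657; 30–39 + 40 → 15768; 40–49 + 30 → 8548; 50–59 − 30 → 7431; 60–69 − 325 → 927
→ [10899, 6899, 10657, 15768, 8548, 7431, 927]
— Period 2 —
Births: 10657 × 0.49 = 5222, 15768 × 0.062 = 978, 8548 × 0.338 = 2889 → total 9089
10–19: 10899 × 0.966 = 10528
20–29: 6899 × 0.978 = 6747
30–39: 10657 × 0.983 = 10476
40–49: 15768 × 0.968 = 15263
50–59: 8548 × 0.969 = 8283
60–69: 7431 × 0.963 = 7156
Net migration: 0–9 − 90 → 8999; 10–19 + 40 → 10568; 20–29 + 290 → 7037; 30–39 + 40 → 10516; 40–49 + 30 → 15293; 50–59 − 30 → 8253; 60–69 − 325 → 6831
→ [8999, 10568, 7037, 10516, 15293, 8253, 6831]
Total after period 2: 8999 + 10568 + 7037 + 10516 + 15293 + 8253 + 6831 = 67497

67497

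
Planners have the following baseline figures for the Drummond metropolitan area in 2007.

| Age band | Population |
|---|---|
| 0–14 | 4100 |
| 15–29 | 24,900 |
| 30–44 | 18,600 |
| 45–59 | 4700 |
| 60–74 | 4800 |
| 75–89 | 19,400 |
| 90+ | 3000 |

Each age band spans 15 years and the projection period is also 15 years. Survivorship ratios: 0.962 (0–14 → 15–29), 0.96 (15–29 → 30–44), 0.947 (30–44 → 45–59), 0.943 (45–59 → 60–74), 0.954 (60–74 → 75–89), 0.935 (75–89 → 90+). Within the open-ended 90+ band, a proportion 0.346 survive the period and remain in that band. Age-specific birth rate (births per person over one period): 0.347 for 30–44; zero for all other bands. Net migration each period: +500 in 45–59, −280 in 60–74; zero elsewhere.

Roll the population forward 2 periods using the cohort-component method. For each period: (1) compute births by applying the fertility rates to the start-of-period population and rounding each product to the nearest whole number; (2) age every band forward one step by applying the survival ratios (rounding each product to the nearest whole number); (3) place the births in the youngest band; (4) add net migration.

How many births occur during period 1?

6454

(Groups numbered youngest = 1 to oldest = 7.)
— Period 1 —
Births: 18600 × 0.347 = 6454
Group 2: 4100 × 0.962 = 3944
Group 3: 24900 × 0.96 = 23904
Group 4: 18600 × 0.947 = 17614
Group 5: 4700 × 0.943 = 4432
Group 6: 4800 × 0.954 = 4579
Group 7: 19400 × 0.935 + 3000 × 0.346 = 18139 + 1038 = 19177
Net migration: Group 4 + 500 → 18114; Group 5 − 280 → 4152
Giving 6454 / 3944 / 23904 / 18114 / 4152 / 4579 / 19177.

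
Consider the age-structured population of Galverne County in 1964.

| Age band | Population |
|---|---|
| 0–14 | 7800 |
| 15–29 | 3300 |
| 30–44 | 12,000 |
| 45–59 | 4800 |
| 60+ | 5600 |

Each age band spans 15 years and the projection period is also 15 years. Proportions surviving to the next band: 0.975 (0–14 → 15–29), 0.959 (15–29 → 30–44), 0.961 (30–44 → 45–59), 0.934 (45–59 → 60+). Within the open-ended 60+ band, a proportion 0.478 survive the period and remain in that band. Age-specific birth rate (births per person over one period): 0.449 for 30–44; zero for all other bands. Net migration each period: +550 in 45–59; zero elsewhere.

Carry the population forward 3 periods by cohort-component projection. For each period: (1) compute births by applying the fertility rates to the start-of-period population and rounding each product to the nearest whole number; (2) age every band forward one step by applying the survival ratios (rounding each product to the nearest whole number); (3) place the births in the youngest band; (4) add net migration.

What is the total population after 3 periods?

Period 1.
Births: 12000 × 0.449 = 5388
15–29: 7800 × 0.975 = 7605
30–44: 3300 × 0.959 = 3165
45–59: 12000 × 0.961 = 11532
60+: 4800 × 0.934 + 5600 × 0.478 = 4483 + 2677 = 7160
Net migration: 45–59 + 550 → 12082
Giving 5388 / 7605 / 3165 / 12082 / 7160.
Period 2.
Births: 3165 × 0.449 = 1421
15–29: 5388 × 0.975 = 5253
30–44: 7605 × 0.959 = 7293
45–59: 3165 × 0.961 = 3042
60+: 12082 × 0.934 + 7160 × 0.478 = 11285 + 3422 = 14707
Net migration: 45–59 + 550 → 3592
Giving 1421 / 5253 / 7293 / 3592 / 14707.
Period 3.
Births: 7293 × 0.449 = 3275
15–29: 1421 × 0.975 = 1385
30–44: 5253 × 0.959 = 5038
45–59: 7293 × 0.961 = 7009
60+: 3592 × 0.934 + 14707 × 0.478 = 3355 + 7030 = 10385
Net migration: 45–59 + 550 → 7559
Giving 3275 / 1385 / 5038 / 7559 / 10385.
Total after period 3: 3275 + 1385 + 5038 + 7559 + 10385 = 27642

27642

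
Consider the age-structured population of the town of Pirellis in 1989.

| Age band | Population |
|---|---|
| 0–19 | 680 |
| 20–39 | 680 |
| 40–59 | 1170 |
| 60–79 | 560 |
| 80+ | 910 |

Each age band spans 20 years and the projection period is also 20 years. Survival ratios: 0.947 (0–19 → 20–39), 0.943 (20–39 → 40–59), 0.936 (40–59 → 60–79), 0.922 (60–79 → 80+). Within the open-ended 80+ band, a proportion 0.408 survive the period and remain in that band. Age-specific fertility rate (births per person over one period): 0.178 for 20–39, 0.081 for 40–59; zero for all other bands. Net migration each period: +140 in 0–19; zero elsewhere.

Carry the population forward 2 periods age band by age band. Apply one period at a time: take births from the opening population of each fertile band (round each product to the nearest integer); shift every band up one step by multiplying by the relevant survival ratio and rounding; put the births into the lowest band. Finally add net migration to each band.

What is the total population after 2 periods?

3223

— Period 1 —
Births: 680 × 0.178 = 121 ; 1170 × 0.081 = 95 → 216
20–39: 680 × 0.947 = 644
40–59: 680 × 0.943 = 641
60–79: 1170 × 0.936 = 1095
80+: 560 × 0.922 + 910 × 0.408 = 516 + 371 = 887
Net migration: 0–19 + 140 → 356
→ [356, 644, 641, 1095, 887]
— Period 2 —
Births: 644 × 0.178 = 115 ; 641 × 0.081 = 52 → 167
20–39: 356 × 0.947 = 337
40–59: 644 × 0.943 = 607
60–79: 641 × 0.936 = 600
80+: 1095 × 0.922 + 887 × 0.408 = 1010 + 362 = 1372
Net migration: 0–19 + 140 → 307
→ [307, 337, 607, 600, 1372]
Total after period 2: 307 + 337 + 607 + 600 + 1372 = 3223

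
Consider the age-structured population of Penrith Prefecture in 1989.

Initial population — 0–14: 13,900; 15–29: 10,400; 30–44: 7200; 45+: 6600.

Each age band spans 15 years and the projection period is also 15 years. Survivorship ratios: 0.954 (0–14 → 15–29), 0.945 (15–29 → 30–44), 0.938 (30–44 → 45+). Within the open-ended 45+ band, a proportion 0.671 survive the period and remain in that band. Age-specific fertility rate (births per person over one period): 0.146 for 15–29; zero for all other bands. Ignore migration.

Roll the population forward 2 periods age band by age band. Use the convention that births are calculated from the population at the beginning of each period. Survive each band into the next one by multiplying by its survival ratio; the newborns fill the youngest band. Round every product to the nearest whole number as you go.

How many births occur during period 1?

1518

Let group 1 be 0–14 through group 4 = 45+.
After projecting period 1:
Births: 10400 × 0.146 = 1518
Group 2: 13900 × 0.954 = 13261
Group 3: 10400 × 0.945 = 9828
Group 4: 7200 × 0.938 + 6600 × 0.671 = 6754 + 4429 = 11183
Population now: 0–14=1518, 15–29=13261, 30–44=9828, 45+=11183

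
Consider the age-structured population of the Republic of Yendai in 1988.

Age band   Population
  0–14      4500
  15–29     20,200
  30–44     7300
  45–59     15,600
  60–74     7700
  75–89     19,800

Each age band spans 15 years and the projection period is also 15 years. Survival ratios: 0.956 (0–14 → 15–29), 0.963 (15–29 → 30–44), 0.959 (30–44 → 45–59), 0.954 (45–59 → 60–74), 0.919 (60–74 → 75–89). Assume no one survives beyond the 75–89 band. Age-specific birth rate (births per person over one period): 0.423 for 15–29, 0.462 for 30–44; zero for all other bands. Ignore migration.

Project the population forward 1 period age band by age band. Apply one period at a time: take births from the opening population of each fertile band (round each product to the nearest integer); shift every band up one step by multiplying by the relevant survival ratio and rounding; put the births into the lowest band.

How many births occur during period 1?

11918

Numbering the groups 1..6 from youngest to oldest:
After projecting period 1:
Births: 20200 × 0.423 = 8545  |  7300 × 0.462 = 3373 → 11918
Group 2: 4500 × 0.956 = 4302
Group 3: 20200 × 0.963 = 19453
Group 4: 7300 × 0.959 = 7001
Group 5: 15600 × 0.954 = 14882
Group 6: 7700 × 0.919 = 7076
→ [11918, 4302, 19453, 7001, 14882, 7076]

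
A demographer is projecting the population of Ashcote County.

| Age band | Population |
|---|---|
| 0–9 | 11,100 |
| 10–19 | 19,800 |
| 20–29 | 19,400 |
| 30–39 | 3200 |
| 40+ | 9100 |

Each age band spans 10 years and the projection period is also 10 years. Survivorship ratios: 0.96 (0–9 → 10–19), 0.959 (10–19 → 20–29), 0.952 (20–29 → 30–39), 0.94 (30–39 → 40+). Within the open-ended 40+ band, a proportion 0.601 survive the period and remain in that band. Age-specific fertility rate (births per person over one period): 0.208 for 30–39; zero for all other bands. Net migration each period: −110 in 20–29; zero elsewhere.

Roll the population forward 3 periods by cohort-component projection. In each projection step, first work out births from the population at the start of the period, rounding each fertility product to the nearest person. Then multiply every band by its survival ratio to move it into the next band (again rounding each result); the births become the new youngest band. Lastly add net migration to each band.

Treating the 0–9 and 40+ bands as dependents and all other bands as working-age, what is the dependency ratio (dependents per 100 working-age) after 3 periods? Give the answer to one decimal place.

Call the bands 1 to 5, youngest first.
After projecting period 1:
Births: 3200 × 0.208 = 666
Band 2: 11100 × 0.96 = 10656
Band 3: 19800 × 0.959 = 18988
Band 4: 19400 × 0.952 = 18469
Band 5: 3200 × 0.94 + 9100 × 0.601 = 3008 + 5469 = 8477
Net migration: Band 3 − 110 → 18878
Giving 666 / 10656 / 18878 / 18469 / 8477.
After projecting period 2:
Births: 18469 × 0.208 = 3842
Band 2: 666 × 0.96 = 639
Band 3: 10656 × 0.959 = 10219
Band 4: 18878 × 0.952 = 17972
Band 5: 18469 × 0.94 + 8477 × 0.601 = 17361 + 5095 = 22456
Net migration: Band 3 − 110 → 10109
Giving 3842 / 639 / 10109 / 17972 / 22456.
After projecting period 3:
Births: 17972 × 0.208 = 3738
Band 2: 3842 × 0.96 = 3688
Band 3: 639 × 0.959 = 613
Band 4: 10109 × 0.952 = 9624
Band 5: 17972 × 0.94 + 22456 × 0.601 = 16894 + 13496 = 30390
Net migration: Band 3 − 110 → 503
Giving 3738 / 3688 / 503 / 9624 / 30390.
Dependents (band 0–9 + band 40+) = 3738 + 30390 = 34128; working-age = 13815; ratio = 34128/13815 × 100 = 247.0

247.0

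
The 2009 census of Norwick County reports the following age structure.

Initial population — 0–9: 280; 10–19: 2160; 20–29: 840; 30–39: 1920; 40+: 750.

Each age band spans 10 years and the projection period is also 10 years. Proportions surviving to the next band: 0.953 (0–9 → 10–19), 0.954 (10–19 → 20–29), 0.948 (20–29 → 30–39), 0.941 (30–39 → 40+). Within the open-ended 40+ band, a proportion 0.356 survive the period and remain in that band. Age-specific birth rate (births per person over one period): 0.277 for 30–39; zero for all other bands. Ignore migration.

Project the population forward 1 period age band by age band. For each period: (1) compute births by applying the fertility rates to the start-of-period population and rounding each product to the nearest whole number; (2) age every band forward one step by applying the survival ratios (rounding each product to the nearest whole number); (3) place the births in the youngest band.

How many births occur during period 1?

532

Period 1:
Births: 1920 × 0.277 = 532
10–19: 280 × 0.953 = 267
20–29: 2160 × 0.954 = 2061
30–39: 840 × 0.948 = 796
40+: 1920 × 0.941 + 750 × 0.356 = 1807 + 267 = 2074
End of period: [532, 267, 2061, 796, 2074]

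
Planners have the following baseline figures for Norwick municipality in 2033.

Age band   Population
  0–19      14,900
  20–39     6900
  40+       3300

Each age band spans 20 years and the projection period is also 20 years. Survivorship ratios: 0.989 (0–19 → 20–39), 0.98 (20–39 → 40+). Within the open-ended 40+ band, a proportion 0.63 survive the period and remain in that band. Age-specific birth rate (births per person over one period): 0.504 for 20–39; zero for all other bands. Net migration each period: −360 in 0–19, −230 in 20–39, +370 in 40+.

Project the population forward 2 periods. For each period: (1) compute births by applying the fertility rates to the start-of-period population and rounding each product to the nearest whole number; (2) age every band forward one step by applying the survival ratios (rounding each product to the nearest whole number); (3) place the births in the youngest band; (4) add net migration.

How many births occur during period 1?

3478

Let band 1 be 0–19 through band 3 = 40+.
— Period 1 —
Births: 6900 × 0.504 = 3478
Band 2: 14900 × 0.989 = 14736
Band 3: 6900 × 0.98 + 3300 × 0.63 = 6762 + 2079 = 8841
Net migration: Band 1 − 360 → 3118; Band 2 − 230 → 14506; Band 3 + 370 → 9211
Population now: 0–19=3118, 20–39=14506, 40+=9211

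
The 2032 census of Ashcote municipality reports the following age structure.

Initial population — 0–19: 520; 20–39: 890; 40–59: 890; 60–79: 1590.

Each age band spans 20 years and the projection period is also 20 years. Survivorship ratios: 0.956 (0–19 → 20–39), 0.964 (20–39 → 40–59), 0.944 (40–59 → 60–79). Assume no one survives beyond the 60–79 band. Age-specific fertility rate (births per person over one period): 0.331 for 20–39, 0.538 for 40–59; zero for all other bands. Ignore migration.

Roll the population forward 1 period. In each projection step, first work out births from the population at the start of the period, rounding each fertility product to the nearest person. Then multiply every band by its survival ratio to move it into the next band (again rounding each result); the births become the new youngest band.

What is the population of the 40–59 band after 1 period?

After projecting period 1:
Births: 890 × 0.331 = 295  |  890 × 0.538 = 479 ⇒ total 774
20–39: 520 × 0.956 = 497
40–59: 890 × 0.964 = 858
60–79: 890 × 0.944 = 840
End of period: [774, 497, 858, 840]

858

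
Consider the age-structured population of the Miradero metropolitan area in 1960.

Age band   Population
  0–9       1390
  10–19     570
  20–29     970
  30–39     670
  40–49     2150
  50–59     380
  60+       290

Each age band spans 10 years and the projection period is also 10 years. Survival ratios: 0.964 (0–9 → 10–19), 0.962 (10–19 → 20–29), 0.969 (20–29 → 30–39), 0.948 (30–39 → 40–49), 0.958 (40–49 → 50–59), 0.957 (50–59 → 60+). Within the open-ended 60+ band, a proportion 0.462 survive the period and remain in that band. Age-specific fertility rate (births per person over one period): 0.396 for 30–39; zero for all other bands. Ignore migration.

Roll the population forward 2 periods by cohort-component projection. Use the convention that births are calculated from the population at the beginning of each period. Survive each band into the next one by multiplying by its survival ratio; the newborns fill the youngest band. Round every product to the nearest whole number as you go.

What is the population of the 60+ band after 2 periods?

2201

Numbering the bands 1..7 from youngest to oldest:
Period 1.
Births: 670 * 0.396 = 265
Band 2: 1390 * 0.964 = 1340
Band 3: 570 * 0.962 = 548
Band 4: 970 * 0.969 = 940
Band 5: 670 * 0.948 = 635
Band 6: 2150 * 0.958 = 2060
Band 7: 380 * 0.957 + 290 * 0.462 = 364 + 134 = 498
→ [265, 1340, 548, 940, 635, 2060, 498]
Period 2.
Births: 940 * 0.396 = 372
Band 2: 265 * 0.964 = 255
Band 3: 1340 * 0.962 = 1289
Band 4: 548 * 0.969 = 531
Band 5: 940 * 0.948 = 891
Band 6: 635 * 0.958 = 608
Band 7: 2060 * 0.957 + 498 * 0.462 = 1971 + 230 = 2201
→ [372, 255, 1289, 531, 891, 608, 2201]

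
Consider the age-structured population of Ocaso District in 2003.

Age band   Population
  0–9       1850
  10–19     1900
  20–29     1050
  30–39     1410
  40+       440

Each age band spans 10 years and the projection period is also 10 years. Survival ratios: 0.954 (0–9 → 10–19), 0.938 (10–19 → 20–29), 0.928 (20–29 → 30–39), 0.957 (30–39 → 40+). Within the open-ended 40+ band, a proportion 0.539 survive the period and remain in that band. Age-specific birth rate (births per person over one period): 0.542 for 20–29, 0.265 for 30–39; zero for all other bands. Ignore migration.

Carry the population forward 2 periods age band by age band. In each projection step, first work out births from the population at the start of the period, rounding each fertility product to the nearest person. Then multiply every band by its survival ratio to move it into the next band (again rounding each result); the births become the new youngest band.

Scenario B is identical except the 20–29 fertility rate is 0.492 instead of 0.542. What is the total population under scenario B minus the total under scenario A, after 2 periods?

Call the groups 1 to 5, youngest first.
After projecting period 1:
Births: 1050 × 0.542 = 569 ; 1410 × 0.265 = 374 → 943
Group 2: 1850 × 0.954 = 1765
Group 3: 1900 × 0.938 = 1782
Group 4: 1050 × 0.928 = 974
Group 5: 1410 × 0.957 + 440 × 0.539 = 1349 + 237 = 1586
Giving 943 / 1765 / 1782 / 974 / 1586.
After projecting period 2:
Births: 1782 × 0.542 = 966 ; 974 × 0.265 = 258 → 1224
Group 2: 943 × 0.954 = 900
Group 3: 1765 × 0.938 = 1656
Group 4: 1782 × 0.928 = 1654
Group 5: 974 × 0.957 + 1586 × 0.539 = 932 + 855 = 1787
Giving 1224 / 900 / 1656 / 1654 / 1787.
Scenario A total after 2 periods: 7221
Scenario B projection —
After projecting period 1:
Births: 1050 × 0.492 = 517 ; 1410 × 0.265 = 374 → 891
Group 2: 1850 × 0.954 = 1765
Group 3: 1900 × 0.938 = 1782
Group 4: 1050 × 0.928 = 974
Group 5: 1410 × 0.957 + 440 × 0.539 = 1349 + 237 = 1586
Giving 891 / 1765 / 1782 / 974 / 1586.
After projecting period 2:
Births: 1782 × 0.492 = 877 ; 974 × 0.265 = 258 → 1135
Group 2: 891 × 0.954 = 850
Group 3: 1765 × 0.938 = 1656
Group 4: 1782 × 0.928 = 1654
Group 5: 974 × 0.957 + 1586 × 0.539 = 932 + 855 = 1787
Giving 1135 / 850 / 1656 / 1654 / 1787.
Scenario B total after 2 periods: 7082
Difference B − A = 7082 − 7221 = -139

-139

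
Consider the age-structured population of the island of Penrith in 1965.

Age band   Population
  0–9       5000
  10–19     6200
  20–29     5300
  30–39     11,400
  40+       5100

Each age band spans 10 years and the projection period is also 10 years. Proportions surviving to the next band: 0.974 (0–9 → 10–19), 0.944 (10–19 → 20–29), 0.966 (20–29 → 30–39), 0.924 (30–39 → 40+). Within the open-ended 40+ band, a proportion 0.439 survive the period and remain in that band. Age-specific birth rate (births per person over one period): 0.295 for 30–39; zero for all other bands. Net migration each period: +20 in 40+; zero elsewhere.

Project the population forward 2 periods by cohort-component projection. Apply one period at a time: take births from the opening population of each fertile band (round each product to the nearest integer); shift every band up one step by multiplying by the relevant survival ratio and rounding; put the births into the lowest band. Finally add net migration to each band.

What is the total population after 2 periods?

25404

Numbering the bands 1..5 from youngest to oldest:
After projecting period 1:
Births: 11400 × 0.295 = 3363
Band 2: 5000 × 0.974 = 4870
Band 3: 6200 × 0.944 = 5853
Band 4: 5300 × 0.966 = 5120
Band 5: 11400 × 0.924 + 5100 × 0.439 = 10534 + 2239 = 12773
Net migration: Band 5 + 20 → 12793
→ [3363, 4870, 5853, 5120, 12793]
After projecting period 2:
Births: 5120 × 0.295 = 1510
Band 2: 3363 × 0.974 = 3276
Band 3: 4870 × 0.944 = 4597
Band 4: 5853 × 0.966 = 5654
Band 5: 5120 × 0.924 + 12793 × 0.439 = 4731 + 5616 = 10347
Net migration: Band 5 + 20 → 10367
→ [1510, 3276, 4597, 5654, 10367]
Total after period 2: 1510 + 3276 + 4597 + 5654 + 10367 = 25404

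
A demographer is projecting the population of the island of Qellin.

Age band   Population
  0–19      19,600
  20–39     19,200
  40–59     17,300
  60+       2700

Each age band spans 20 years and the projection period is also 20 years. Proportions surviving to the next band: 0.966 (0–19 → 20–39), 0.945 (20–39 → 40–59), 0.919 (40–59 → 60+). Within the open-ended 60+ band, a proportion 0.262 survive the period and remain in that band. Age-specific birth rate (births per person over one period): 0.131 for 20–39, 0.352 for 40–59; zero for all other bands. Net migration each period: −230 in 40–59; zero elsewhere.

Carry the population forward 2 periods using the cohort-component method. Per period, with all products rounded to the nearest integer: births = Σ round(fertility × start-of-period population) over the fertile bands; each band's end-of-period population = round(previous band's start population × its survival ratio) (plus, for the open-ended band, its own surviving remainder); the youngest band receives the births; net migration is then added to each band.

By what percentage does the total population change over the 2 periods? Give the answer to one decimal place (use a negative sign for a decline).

-5.5

(Groups numbered youngest = 1 to oldest = 4.)
— Period 1 —
Births: 19200 × 0.131 = 2515  |  17300 × 0.352 = 6090 — total 8605
Group 2: 19600 × 0.966 = 18934
Group 3: 19200 × 0.945 = 18144
Group 4: 17300 × 0.919 + 2700 × 0.262 = 15899 + 707 = 16606
Net migration: Group 3 − 230 → 17914
End of period: [8605, 18934, 17914, 16606]
— Period 2 —
Births: 18934 × 0.131 = 2480  |  17914 × 0.352 = 6306 — total 8786
Group 2: 8605 × 0.966 = 8312
Group 3: 18934 × 0.945 = 17893
Group 4: 17914 × 0.919 + 16606 × 0.262 = 16463 + 4351 = 20814
Net migration: Group 3 − 230 → 17663
End of period: [8786, 8312, 17663, 20814]
Total: 58800 → 55575; change = -3225; percentage change = -5.5%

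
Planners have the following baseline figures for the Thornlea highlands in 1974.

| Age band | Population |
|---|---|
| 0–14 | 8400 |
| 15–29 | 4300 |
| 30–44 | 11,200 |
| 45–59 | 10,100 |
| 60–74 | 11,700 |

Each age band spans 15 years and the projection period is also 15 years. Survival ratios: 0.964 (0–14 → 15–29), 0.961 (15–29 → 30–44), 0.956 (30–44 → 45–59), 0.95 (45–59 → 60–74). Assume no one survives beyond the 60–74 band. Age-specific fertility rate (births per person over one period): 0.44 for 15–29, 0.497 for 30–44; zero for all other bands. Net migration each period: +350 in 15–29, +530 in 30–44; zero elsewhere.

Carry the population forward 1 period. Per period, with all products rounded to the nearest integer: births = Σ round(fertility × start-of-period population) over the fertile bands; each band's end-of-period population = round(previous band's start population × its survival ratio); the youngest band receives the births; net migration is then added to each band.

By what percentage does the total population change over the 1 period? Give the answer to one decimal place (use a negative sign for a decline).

-10.6

— Period 1 —
Births: 4300 × 0.44 = 1892, 11200 × 0.497 = 5566 → total 7458
15–29: 8400 × 0.964 = 8098
30–44: 4300 × 0.961 = 4132
45–59: 11200 × 0.956 = 10707
60–74: 10100 × 0.95 = 9595
Net migration: 15–29 + 350 → 8448; 30–44 + 530 → 4662
→ [7458, 8448, 4662, 10707, 9595]
Total: 45700 → 40870; change = -4830; percentage change = -10.6%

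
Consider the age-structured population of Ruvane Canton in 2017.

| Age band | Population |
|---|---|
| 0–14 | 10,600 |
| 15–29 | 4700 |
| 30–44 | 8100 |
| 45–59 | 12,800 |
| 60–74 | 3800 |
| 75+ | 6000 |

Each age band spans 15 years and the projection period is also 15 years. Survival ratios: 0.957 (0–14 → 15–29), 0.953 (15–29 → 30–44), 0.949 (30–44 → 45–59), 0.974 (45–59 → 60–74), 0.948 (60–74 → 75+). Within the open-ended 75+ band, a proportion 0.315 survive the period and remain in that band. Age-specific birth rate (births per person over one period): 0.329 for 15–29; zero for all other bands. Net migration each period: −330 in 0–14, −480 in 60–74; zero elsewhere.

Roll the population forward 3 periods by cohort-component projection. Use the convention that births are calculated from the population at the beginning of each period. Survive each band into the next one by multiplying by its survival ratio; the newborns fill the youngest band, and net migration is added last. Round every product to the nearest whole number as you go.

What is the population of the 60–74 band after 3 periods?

3660

Let band 1 be 0–14 through band 6 = 75+.
Period 1.
Births: 4700 × 0.329 = 1546
Band 2: 10600 × 0.957 = 10144
Band 3: 4700 × 0.953 = 4479
Band 4: 8100 × 0.949 = 7687
Band 5: 12800 × 0.974 = 12467
Band 6: 3800 × 0.948 + 6000 × 0.315 = 3602 + 1890 = 5492
Net migration: Band 1 − 330 → 1216; Band 5 − 480 → 11987
Population now: 0–14=1216, 15–29=10144, 30–44=4479, 45–59=7687, 60–74=11987, 75+=5492
Period 2.
Births: 10144 × 0.329 = 3337
Band 2: 1216 × 0.957 = 1164
Band 3: 10144 × 0.953 = 9667
Band 4: 4479 × 0.949 = 4251
Band 5: 7687 × 0.974 = 7487
Band 6: 11987 × 0.948 + 5492 × 0.315 = 11364 + 1730 = 13094
Net migration: Band 1 − 330 → 3007; Band 5 − 480 → 7007
Population now: 0–14=3007, 15–29=1164, 30–44=9667, 45–59=4251, 60–74=7007, 75+=13094
Period 3.
Births: 1164 × 0.329 = 383
Band 2: 3007 × 0.957 = 2878
Band 3: 1164 × 0.953 = 1109
Band 4: 9667 × 0.949 = 9174
Band 5: 4251 × 0.974 = 4140
Band 6: 7007 × 0.948 + 13094 × 0.315 = 6643 + 4125 = 10768
Net migration: Band 1 − 330 → 53; Band 5 − 480 → 3660
Population now: 0–14=53, 15–29=2878, 30–44=1109, 45–59=9174, 60–74=3660, 75+=10768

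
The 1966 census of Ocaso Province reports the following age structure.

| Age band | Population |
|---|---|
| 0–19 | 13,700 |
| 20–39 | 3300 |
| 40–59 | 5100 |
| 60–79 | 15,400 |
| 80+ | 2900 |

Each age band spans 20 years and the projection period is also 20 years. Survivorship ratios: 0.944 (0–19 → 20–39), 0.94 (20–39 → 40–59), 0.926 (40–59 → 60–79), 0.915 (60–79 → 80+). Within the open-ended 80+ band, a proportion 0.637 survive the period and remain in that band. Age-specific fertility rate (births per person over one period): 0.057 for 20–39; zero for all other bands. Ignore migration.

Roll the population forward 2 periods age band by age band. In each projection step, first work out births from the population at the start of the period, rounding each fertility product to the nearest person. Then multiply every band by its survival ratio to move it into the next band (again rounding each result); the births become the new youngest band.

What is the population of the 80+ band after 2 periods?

14475

After projecting period 1:
Births: 3300 × 0.057 = 188
20–39: 13700 × 0.944 = 12933
40–59: 3300 × 0.94 = 3102
60–79: 5100 × 0.926 = 4723
80+: 15400 × 0.915 + 2900 × 0.637 = 14091 + 1847 = 15938
→ [188, 12933, 3102, 4723, 15938]
After projecting period 2:
Births: 12933 × 0.057 = 737
20–39: 188 × 0.944 = 177
40–59: 12933 × 0.94 = 12157
60–79: 3102 × 0.926 = 2872
80+: 4723 × 0.915 + 15938 × 0.637 = 4322 + 10153 = 14475
→ [737, 177, 12157, 2872, 14475]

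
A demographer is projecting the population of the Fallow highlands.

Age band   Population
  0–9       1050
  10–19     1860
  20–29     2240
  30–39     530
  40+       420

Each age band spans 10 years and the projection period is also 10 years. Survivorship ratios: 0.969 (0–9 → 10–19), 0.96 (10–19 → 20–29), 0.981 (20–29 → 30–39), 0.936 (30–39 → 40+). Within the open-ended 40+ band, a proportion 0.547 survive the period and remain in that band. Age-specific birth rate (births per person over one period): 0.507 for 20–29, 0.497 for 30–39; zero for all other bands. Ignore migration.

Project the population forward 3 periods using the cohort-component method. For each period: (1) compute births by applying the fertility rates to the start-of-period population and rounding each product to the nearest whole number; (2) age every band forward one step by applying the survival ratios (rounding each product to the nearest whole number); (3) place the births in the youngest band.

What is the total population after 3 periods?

8543

Call the bands 1 to 5, youngest first.
— Period 1 —
Births: 2240 * 0.507 = 1136, 530 * 0.497 = 263 → 1399
Band 2: 1050 * 0.969 = 1017
Band 3: 1860 * 0.96 = 1786
Band 4: 2240 * 0.981 = 2197
Band 5: 530 * 0.936 + 420 * 0.547 = 496 + 230 = 726
End of period: [1399, 1017, 1786, 2197, 726]
— Period 2 —
Births: 1786 * 0.507 = 906, 2197 * 0.497 = 1092 → 1998
Band 2: 1399 * 0.969 = 1356
Band 3: 1017 * 0.96 = 976
Band 4: 1786 * 0.981 = 1752
Band 5: 2197 * 0.936 + 726 * 0.547 = 2056 + 397 = 2453
End of period: [1998, 1356, 976, 1752, 2453]
— Period 3 —
Births: 976 * 0.507 = 495, 1752 * 0.497 = 871 → 1366
Band 2: 1998 * 0.969 = 1936
Band 3: 1356 * 0.96 = 1302
Band 4: 976 * 0.981 = 957
Band 5: 1752 * 0.936 + 2453 * 0.547 = 1640 + 1342 = 2982
End of period: [1366, 1936, 1302, 957, 2982]
Total after period 3: 1366 + 1936 + 1302 + 957 + 2982 = 8543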